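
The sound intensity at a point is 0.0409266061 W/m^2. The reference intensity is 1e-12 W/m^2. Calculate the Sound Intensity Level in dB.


Given values:
  I = 0.0409266061 W/m^2
  I_ref = 1e-12 W/m^2
Formula: SIL = 10 * log10(I / I_ref)
Compute ratio: I / I_ref = 40926606100
Compute log10: log10(40926606100) = 10.612006
Multiply: SIL = 10 * 10.612006 = 106.12

106.12 dB


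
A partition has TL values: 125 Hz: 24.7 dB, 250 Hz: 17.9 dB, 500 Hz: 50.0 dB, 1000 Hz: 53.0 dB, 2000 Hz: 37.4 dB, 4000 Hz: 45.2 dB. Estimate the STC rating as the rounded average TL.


Given TL values at each frequency:
  125 Hz: 24.7 dB
  250 Hz: 17.9 dB
  500 Hz: 50.0 dB
  1000 Hz: 53.0 dB
  2000 Hz: 37.4 dB
  4000 Hz: 45.2 dB
Formula: STC ~ round(average of TL values)
Sum = 24.7 + 17.9 + 50.0 + 53.0 + 37.4 + 45.2 = 228.2
Average = 228.2 / 6 = 38.03
Rounded: 38

38


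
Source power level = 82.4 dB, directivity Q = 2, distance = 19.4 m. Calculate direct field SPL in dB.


Given values:
  Lw = 82.4 dB, Q = 2, r = 19.4 m
Formula: SPL = Lw + 10 * log10(Q / (4 * pi * r^2))
Compute 4 * pi * r^2 = 4 * pi * 19.4^2 = 4729.4792
Compute Q / denom = 2 / 4729.4792 = 0.00042288
Compute 10 * log10(0.00042288) = -33.7378
SPL = 82.4 + (-33.7378) = 48.66

48.66 dB


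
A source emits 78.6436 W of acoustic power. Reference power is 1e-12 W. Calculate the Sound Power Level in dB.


Given values:
  W = 78.6436 W
  W_ref = 1e-12 W
Formula: SWL = 10 * log10(W / W_ref)
Compute ratio: W / W_ref = 78643600000000
Compute log10: log10(78643600000000) = 13.895663
Multiply: SWL = 10 * 13.895663 = 138.96

138.96 dB


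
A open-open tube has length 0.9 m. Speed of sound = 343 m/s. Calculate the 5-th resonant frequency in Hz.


Given values:
  Tube type: open-open, L = 0.9 m, c = 343 m/s, n = 5
Formula: f_n = n * c / (2 * L)
Compute 2 * L = 2 * 0.9 = 1.8
f = 5 * 343 / 1.8
f = 952.78

952.78 Hz


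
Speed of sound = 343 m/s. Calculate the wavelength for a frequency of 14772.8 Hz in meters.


Given values:
  c = 343 m/s, f = 14772.8 Hz
Formula: lambda = c / f
lambda = 343 / 14772.8
lambda = 0.0232

0.0232 m


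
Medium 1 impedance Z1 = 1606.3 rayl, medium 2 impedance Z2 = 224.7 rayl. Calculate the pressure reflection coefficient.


Given values:
  Z1 = 1606.3 rayl, Z2 = 224.7 rayl
Formula: R = (Z2 - Z1) / (Z2 + Z1)
Numerator: Z2 - Z1 = 224.7 - 1606.3 = -1381.6
Denominator: Z2 + Z1 = 224.7 + 1606.3 = 1831.0
R = -1381.6 / 1831.0 = -0.7546

-0.7546


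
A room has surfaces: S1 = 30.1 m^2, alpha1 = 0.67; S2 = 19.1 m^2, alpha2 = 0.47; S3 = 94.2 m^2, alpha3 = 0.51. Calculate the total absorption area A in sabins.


Given surfaces:
  Surface 1: 30.1 * 0.67 = 20.167
  Surface 2: 19.1 * 0.47 = 8.977
  Surface 3: 94.2 * 0.51 = 48.042
Formula: A = sum(Si * alpha_i)
A = 20.167 + 8.977 + 48.042
A = 77.19

77.19 sabins


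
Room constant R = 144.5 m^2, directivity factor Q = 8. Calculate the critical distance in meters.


Given values:
  R = 144.5 m^2, Q = 8
Formula: d_c = 0.141 * sqrt(Q * R)
Compute Q * R = 8 * 144.5 = 1156.0
Compute sqrt(1156.0) = 34.0
d_c = 0.141 * 34.0 = 4.794

4.794 m


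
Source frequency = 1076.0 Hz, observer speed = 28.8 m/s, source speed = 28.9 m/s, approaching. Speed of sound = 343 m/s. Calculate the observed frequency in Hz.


Given values:
  f_s = 1076.0 Hz, v_o = 28.8 m/s, v_s = 28.9 m/s
  Direction: approaching
Formula: f_o = f_s * (c + v_o) / (c - v_s)
Numerator: c + v_o = 343 + 28.8 = 371.8
Denominator: c - v_s = 343 - 28.9 = 314.1
f_o = 1076.0 * 371.8 / 314.1 = 1273.66

1273.66 Hz


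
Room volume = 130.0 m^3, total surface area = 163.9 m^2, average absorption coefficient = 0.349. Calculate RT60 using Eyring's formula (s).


Given values:
  V = 130.0 m^3, S = 163.9 m^2, alpha = 0.349
Formula: RT60 = 0.161 * V / (-S * ln(1 - alpha))
Compute ln(1 - 0.349) = ln(0.651) = -0.429246
Denominator: -163.9 * -0.429246 = 70.3534
Numerator: 0.161 * 130.0 = 20.93
RT60 = 20.93 / 70.3534 = 0.297

0.297 s


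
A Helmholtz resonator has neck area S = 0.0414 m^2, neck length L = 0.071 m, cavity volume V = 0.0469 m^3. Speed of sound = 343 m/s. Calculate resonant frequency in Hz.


Given values:
  S = 0.0414 m^2, L = 0.071 m, V = 0.0469 m^3, c = 343 m/s
Formula: f = (c / (2*pi)) * sqrt(S / (V * L))
Compute V * L = 0.0469 * 0.071 = 0.0033299
Compute S / (V * L) = 0.0414 / 0.0033299 = 12.4328
Compute sqrt(12.4328) = 3.526018
Compute c / (2*pi) = 343 / 6.283185 = 54.590148
f = 54.590148 * 3.526018 = 192.49

192.49 Hz


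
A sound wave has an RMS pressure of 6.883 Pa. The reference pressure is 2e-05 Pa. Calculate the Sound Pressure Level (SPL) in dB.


Given values:
  p = 6.883 Pa
  p_ref = 2e-05 Pa
Formula: SPL = 20 * log10(p / p_ref)
Compute ratio: p / p_ref = 6.883 / 2e-05 = 344150
Compute log10: log10(344150) = 5.536748
Multiply: SPL = 20 * 5.536748 = 110.73

110.73 dB


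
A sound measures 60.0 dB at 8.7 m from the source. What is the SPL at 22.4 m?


Given values:
  SPL1 = 60.0 dB, r1 = 8.7 m, r2 = 22.4 m
Formula: SPL2 = SPL1 - 20 * log10(r2 / r1)
Compute ratio: r2 / r1 = 22.4 / 8.7 = 2.5747
Compute log10: log10(2.5747) = 0.410727
Compute drop: 20 * 0.410727 = 8.2145
SPL2 = 60.0 - 8.2145 = 51.79

51.79 dB


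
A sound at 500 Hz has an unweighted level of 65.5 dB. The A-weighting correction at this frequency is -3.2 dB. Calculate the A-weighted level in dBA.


Given values:
  SPL = 65.5 dB
  A-weighting at 500 Hz = -3.2 dB
Formula: L_A = SPL + A_weight
L_A = 65.5 + (-3.2)
L_A = 62.3

62.3 dBA


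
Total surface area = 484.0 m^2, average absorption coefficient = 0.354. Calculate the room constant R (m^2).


Given values:
  S = 484.0 m^2, alpha = 0.354
Formula: R = S * alpha / (1 - alpha)
Numerator: 484.0 * 0.354 = 171.336
Denominator: 1 - 0.354 = 0.646
R = 171.336 / 0.646 = 265.23

265.23 m^2


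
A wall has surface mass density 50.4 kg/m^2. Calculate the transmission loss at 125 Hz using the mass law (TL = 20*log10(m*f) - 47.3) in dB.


Given values:
  m = 50.4 kg/m^2, f = 125 Hz
Formula: TL = 20 * log10(m * f) - 47.3
Compute m * f = 50.4 * 125 = 6300.0
Compute log10(6300.0) = 3.799341
Compute 20 * 3.799341 = 75.9868
TL = 75.9868 - 47.3 = 28.69

28.69 dB


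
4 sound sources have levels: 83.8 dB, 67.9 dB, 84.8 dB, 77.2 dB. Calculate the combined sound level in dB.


Formula: L_total = 10 * log10( sum(10^(Li/10)) )
  Source 1: 10^(83.8/10) = 239883291.9019
  Source 2: 10^(67.9/10) = 6165950.0186
  Source 3: 10^(84.8/10) = 301995172.0402
  Source 4: 10^(77.2/10) = 52480746.025
Sum of linear values = 600525159.9857
L_total = 10 * log10(600525159.9857) = 87.79

87.79 dB


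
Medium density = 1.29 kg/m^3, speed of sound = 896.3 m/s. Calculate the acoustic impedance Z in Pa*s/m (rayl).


Given values:
  rho = 1.29 kg/m^3
  c = 896.3 m/s
Formula: Z = rho * c
Z = 1.29 * 896.3
Z = 1156.23

1156.23 rayl


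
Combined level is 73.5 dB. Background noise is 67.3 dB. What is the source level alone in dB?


Given values:
  L_total = 73.5 dB, L_bg = 67.3 dB
Formula: L_source = 10 * log10(10^(L_total/10) - 10^(L_bg/10))
Convert to linear:
  10^(73.5/10) = 22387211.3857
  10^(67.3/10) = 5370317.9637
Difference: 22387211.3857 - 5370317.9637 = 17016893.422
L_source = 10 * log10(17016893.422) = 72.31

72.31 dB


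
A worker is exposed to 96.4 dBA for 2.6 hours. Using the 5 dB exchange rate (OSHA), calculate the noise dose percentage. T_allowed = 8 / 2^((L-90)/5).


Given values:
  L = 96.4 dBA, T = 2.6 hours
Formula: T_allowed = 8 / 2^((L - 90) / 5)
Compute exponent: (96.4 - 90) / 5 = 1.28
Compute 2^(1.28) = 2.42839
T_allowed = 8 / 2.42839 = 3.294364 hours
Dose = (T / T_allowed) * 100
Dose = (2.6 / 3.294364) * 100 = 78.92

78.92 %


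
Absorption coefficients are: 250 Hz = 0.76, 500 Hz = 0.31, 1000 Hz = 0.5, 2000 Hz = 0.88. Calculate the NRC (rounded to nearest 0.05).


Given values:
  a_250 = 0.76, a_500 = 0.31
  a_1000 = 0.5, a_2000 = 0.88
Formula: NRC = (a250 + a500 + a1000 + a2000) / 4
Sum = 0.76 + 0.31 + 0.5 + 0.88 = 2.45
NRC = 2.45 / 4 = 0.6125
Rounded to nearest 0.05: 0.6

0.6


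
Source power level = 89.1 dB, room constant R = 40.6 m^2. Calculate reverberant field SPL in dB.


Given values:
  Lw = 89.1 dB, R = 40.6 m^2
Formula: SPL = Lw + 10 * log10(4 / R)
Compute 4 / R = 4 / 40.6 = 0.098522
Compute 10 * log10(0.098522) = -10.0647
SPL = 89.1 + (-10.0647) = 79.04

79.04 dB


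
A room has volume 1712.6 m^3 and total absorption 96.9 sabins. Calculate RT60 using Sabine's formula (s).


Given values:
  V = 1712.6 m^3
  A = 96.9 sabins
Formula: RT60 = 0.161 * V / A
Numerator: 0.161 * 1712.6 = 275.7286
RT60 = 275.7286 / 96.9 = 2.845

2.845 s


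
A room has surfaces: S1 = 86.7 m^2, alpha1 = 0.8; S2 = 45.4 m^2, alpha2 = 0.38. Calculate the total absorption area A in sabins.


Given surfaces:
  Surface 1: 86.7 * 0.8 = 69.36
  Surface 2: 45.4 * 0.38 = 17.252
Formula: A = sum(Si * alpha_i)
A = 69.36 + 17.252
A = 86.61

86.61 sabins


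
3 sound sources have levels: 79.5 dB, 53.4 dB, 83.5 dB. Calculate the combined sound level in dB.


Formula: L_total = 10 * log10( sum(10^(Li/10)) )
  Source 1: 10^(79.5/10) = 89125093.8134
  Source 2: 10^(53.4/10) = 218776.1624
  Source 3: 10^(83.5/10) = 223872113.8568
Sum of linear values = 313215983.8326
L_total = 10 * log10(313215983.8326) = 84.96

84.96 dB


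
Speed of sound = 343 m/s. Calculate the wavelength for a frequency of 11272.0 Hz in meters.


Given values:
  c = 343 m/s, f = 11272.0 Hz
Formula: lambda = c / f
lambda = 343 / 11272.0
lambda = 0.0304

0.0304 m


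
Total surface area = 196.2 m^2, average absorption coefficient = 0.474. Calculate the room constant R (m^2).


Given values:
  S = 196.2 m^2, alpha = 0.474
Formula: R = S * alpha / (1 - alpha)
Numerator: 196.2 * 0.474 = 92.9988
Denominator: 1 - 0.474 = 0.526
R = 92.9988 / 0.526 = 176.8

176.8 m^2


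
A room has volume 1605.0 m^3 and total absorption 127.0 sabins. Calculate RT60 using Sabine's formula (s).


Given values:
  V = 1605.0 m^3
  A = 127.0 sabins
Formula: RT60 = 0.161 * V / A
Numerator: 0.161 * 1605.0 = 258.405
RT60 = 258.405 / 127.0 = 2.035

2.035 s


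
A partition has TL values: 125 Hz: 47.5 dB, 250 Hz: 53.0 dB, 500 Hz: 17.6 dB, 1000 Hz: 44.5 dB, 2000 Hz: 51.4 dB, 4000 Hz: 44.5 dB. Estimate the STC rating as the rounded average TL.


Given TL values at each frequency:
  125 Hz: 47.5 dB
  250 Hz: 53.0 dB
  500 Hz: 17.6 dB
  1000 Hz: 44.5 dB
  2000 Hz: 51.4 dB
  4000 Hz: 44.5 dB
Formula: STC ~ round(average of TL values)
Sum = 47.5 + 53.0 + 17.6 + 44.5 + 51.4 + 44.5 = 258.5
Average = 258.5 / 6 = 43.08
Rounded: 43

43


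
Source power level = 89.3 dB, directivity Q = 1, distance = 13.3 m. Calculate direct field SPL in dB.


Given values:
  Lw = 89.3 dB, Q = 1, r = 13.3 m
Formula: SPL = Lw + 10 * log10(Q / (4 * pi * r^2))
Compute 4 * pi * r^2 = 4 * pi * 13.3^2 = 2222.8653
Compute Q / denom = 1 / 2222.8653 = 0.00044987
Compute 10 * log10(0.00044987) = -33.4691
SPL = 89.3 + (-33.4691) = 55.83

55.83 dB


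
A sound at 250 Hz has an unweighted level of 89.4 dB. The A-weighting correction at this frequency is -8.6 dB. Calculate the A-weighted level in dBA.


Given values:
  SPL = 89.4 dB
  A-weighting at 250 Hz = -8.6 dB
Formula: L_A = SPL + A_weight
L_A = 89.4 + (-8.6)
L_A = 80.8

80.8 dBA


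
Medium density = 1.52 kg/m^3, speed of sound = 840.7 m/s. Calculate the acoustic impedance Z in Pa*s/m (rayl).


Given values:
  rho = 1.52 kg/m^3
  c = 840.7 m/s
Formula: Z = rho * c
Z = 1.52 * 840.7
Z = 1277.86

1277.86 rayl


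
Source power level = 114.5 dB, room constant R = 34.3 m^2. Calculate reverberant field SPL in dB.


Given values:
  Lw = 114.5 dB, R = 34.3 m^2
Formula: SPL = Lw + 10 * log10(4 / R)
Compute 4 / R = 4 / 34.3 = 0.116618
Compute 10 * log10(0.116618) = -9.3323
SPL = 114.5 + (-9.3323) = 105.17

105.17 dB


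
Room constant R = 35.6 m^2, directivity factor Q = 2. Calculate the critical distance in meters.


Given values:
  R = 35.6 m^2, Q = 2
Formula: d_c = 0.141 * sqrt(Q * R)
Compute Q * R = 2 * 35.6 = 71.2
Compute sqrt(71.2) = 8.438
d_c = 0.141 * 8.438 = 1.19

1.19 m


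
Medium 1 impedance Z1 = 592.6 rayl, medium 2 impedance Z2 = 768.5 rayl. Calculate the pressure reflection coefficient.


Given values:
  Z1 = 592.6 rayl, Z2 = 768.5 rayl
Formula: R = (Z2 - Z1) / (Z2 + Z1)
Numerator: Z2 - Z1 = 768.5 - 592.6 = 175.9
Denominator: Z2 + Z1 = 768.5 + 592.6 = 1361.1
R = 175.9 / 1361.1 = 0.1292

0.1292


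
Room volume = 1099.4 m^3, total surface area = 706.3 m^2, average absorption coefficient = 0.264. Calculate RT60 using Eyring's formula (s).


Given values:
  V = 1099.4 m^3, S = 706.3 m^2, alpha = 0.264
Formula: RT60 = 0.161 * V / (-S * ln(1 - alpha))
Compute ln(1 - 0.264) = ln(0.736) = -0.306525
Denominator: -706.3 * -0.306525 = 216.4986
Numerator: 0.161 * 1099.4 = 177.0034
RT60 = 177.0034 / 216.4986 = 0.818

0.818 s


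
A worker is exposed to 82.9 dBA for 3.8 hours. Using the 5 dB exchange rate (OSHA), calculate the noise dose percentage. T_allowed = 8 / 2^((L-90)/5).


Given values:
  L = 82.9 dBA, T = 3.8 hours
Formula: T_allowed = 8 / 2^((L - 90) / 5)
Compute exponent: (82.9 - 90) / 5 = -1.42
Compute 2^(-1.42) = 0.373712
T_allowed = 8 / 0.373712 = 21.406859 hours
Dose = (T / T_allowed) * 100
Dose = (3.8 / 21.406859) * 100 = 17.75

17.75 %


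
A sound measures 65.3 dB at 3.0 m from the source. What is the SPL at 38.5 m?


Given values:
  SPL1 = 65.3 dB, r1 = 3.0 m, r2 = 38.5 m
Formula: SPL2 = SPL1 - 20 * log10(r2 / r1)
Compute ratio: r2 / r1 = 38.5 / 3.0 = 12.8333
Compute log10: log10(12.8333) = 1.108338
Compute drop: 20 * 1.108338 = 22.1668
SPL2 = 65.3 - 22.1668 = 43.13

43.13 dB


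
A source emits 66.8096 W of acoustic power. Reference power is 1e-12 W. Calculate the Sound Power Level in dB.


Given values:
  W = 66.8096 W
  W_ref = 1e-12 W
Formula: SWL = 10 * log10(W / W_ref)
Compute ratio: W / W_ref = 66809600000000
Compute log10: log10(66809600000000) = 13.824839
Multiply: SWL = 10 * 13.824839 = 138.25

138.25 dB


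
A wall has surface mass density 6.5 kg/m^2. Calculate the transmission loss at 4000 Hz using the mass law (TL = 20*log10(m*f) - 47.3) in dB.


Given values:
  m = 6.5 kg/m^2, f = 4000 Hz
Formula: TL = 20 * log10(m * f) - 47.3
Compute m * f = 6.5 * 4000 = 26000.0
Compute log10(26000.0) = 4.414973
Compute 20 * 4.414973 = 88.2995
TL = 88.2995 - 47.3 = 41.0

41.0 dB


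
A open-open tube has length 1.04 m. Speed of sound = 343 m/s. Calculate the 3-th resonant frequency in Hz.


Given values:
  Tube type: open-open, L = 1.04 m, c = 343 m/s, n = 3
Formula: f_n = n * c / (2 * L)
Compute 2 * L = 2 * 1.04 = 2.08
f = 3 * 343 / 2.08
f = 494.71

494.71 Hz


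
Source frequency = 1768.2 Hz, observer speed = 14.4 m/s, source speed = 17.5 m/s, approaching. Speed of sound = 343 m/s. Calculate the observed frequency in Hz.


Given values:
  f_s = 1768.2 Hz, v_o = 14.4 m/s, v_s = 17.5 m/s
  Direction: approaching
Formula: f_o = f_s * (c + v_o) / (c - v_s)
Numerator: c + v_o = 343 + 14.4 = 357.4
Denominator: c - v_s = 343 - 17.5 = 325.5
f_o = 1768.2 * 357.4 / 325.5 = 1941.49

1941.49 Hz


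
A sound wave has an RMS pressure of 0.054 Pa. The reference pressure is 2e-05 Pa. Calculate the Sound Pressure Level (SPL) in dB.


Given values:
  p = 0.054 Pa
  p_ref = 2e-05 Pa
Formula: SPL = 20 * log10(p / p_ref)
Compute ratio: p / p_ref = 0.054 / 2e-05 = 2700
Compute log10: log10(2700) = 3.431364
Multiply: SPL = 20 * 3.431364 = 68.63

68.63 dB


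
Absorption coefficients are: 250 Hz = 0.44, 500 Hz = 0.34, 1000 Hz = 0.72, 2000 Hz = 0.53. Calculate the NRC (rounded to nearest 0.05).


Given values:
  a_250 = 0.44, a_500 = 0.34
  a_1000 = 0.72, a_2000 = 0.53
Formula: NRC = (a250 + a500 + a1000 + a2000) / 4
Sum = 0.44 + 0.34 + 0.72 + 0.53 = 2.03
NRC = 2.03 / 4 = 0.5075
Rounded to nearest 0.05: 0.5

0.5


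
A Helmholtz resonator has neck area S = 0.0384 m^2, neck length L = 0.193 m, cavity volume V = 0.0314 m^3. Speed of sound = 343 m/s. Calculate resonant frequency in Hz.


Given values:
  S = 0.0384 m^2, L = 0.193 m, V = 0.0314 m^3, c = 343 m/s
Formula: f = (c / (2*pi)) * sqrt(S / (V * L))
Compute V * L = 0.0314 * 0.193 = 0.0060602
Compute S / (V * L) = 0.0384 / 0.0060602 = 6.3364
Compute sqrt(6.3364) = 2.517221
Compute c / (2*pi) = 343 / 6.283185 = 54.590148
f = 54.590148 * 2.517221 = 137.42

137.42 Hz


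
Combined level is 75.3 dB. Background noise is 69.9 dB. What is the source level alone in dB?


Given values:
  L_total = 75.3 dB, L_bg = 69.9 dB
Formula: L_source = 10 * log10(10^(L_total/10) - 10^(L_bg/10))
Convert to linear:
  10^(75.3/10) = 33884415.6139
  10^(69.9/10) = 9772372.2096
Difference: 33884415.6139 - 9772372.2096 = 24112043.4043
L_source = 10 * log10(24112043.4043) = 73.82

73.82 dB


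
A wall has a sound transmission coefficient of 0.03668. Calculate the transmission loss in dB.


Given values:
  tau = 0.03668
Formula: TL = 10 * log10(1 / tau)
Compute 1 / tau = 1 / 0.03668 = 27.2628
Compute log10(27.2628) = 1.43557
TL = 10 * 1.43557 = 14.36

14.36 dB


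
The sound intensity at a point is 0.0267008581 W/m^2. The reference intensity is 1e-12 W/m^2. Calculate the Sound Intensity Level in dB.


Given values:
  I = 0.0267008581 W/m^2
  I_ref = 1e-12 W/m^2
Formula: SIL = 10 * log10(I / I_ref)
Compute ratio: I / I_ref = 26700858100
Compute log10: log10(26700858100) = 10.426525
Multiply: SIL = 10 * 10.426525 = 104.27

104.27 dB


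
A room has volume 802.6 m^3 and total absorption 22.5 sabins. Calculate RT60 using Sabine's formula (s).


Given values:
  V = 802.6 m^3
  A = 22.5 sabins
Formula: RT60 = 0.161 * V / A
Numerator: 0.161 * 802.6 = 129.2186
RT60 = 129.2186 / 22.5 = 5.743

5.743 s


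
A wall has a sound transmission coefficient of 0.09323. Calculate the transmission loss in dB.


Given values:
  tau = 0.09323
Formula: TL = 10 * log10(1 / tau)
Compute 1 / tau = 1 / 0.09323 = 10.7262
Compute log10(10.7262) = 1.030446
TL = 10 * 1.030446 = 10.3

10.3 dB


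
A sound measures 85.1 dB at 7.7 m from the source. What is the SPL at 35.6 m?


Given values:
  SPL1 = 85.1 dB, r1 = 7.7 m, r2 = 35.6 m
Formula: SPL2 = SPL1 - 20 * log10(r2 / r1)
Compute ratio: r2 / r1 = 35.6 / 7.7 = 4.6234
Compute log10: log10(4.6234) = 0.664961
Compute drop: 20 * 0.664961 = 13.2992
SPL2 = 85.1 - 13.2992 = 71.8

71.8 dB


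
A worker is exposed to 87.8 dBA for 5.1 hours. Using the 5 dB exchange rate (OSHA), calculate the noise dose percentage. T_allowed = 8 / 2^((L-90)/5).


Given values:
  L = 87.8 dBA, T = 5.1 hours
Formula: T_allowed = 8 / 2^((L - 90) / 5)
Compute exponent: (87.8 - 90) / 5 = -0.44
Compute 2^(-0.44) = 0.737135
T_allowed = 8 / 0.737135 = 10.852829 hours
Dose = (T / T_allowed) * 100
Dose = (5.1 / 10.852829) * 100 = 46.99

46.99 %


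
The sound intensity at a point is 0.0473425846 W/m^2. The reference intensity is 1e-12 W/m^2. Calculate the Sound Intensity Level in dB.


Given values:
  I = 0.0473425846 W/m^2
  I_ref = 1e-12 W/m^2
Formula: SIL = 10 * log10(I / I_ref)
Compute ratio: I / I_ref = 47342584600
Compute log10: log10(47342584600) = 10.675252
Multiply: SIL = 10 * 10.675252 = 106.75

106.75 dB


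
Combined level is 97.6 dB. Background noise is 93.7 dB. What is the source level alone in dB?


Given values:
  L_total = 97.6 dB, L_bg = 93.7 dB
Formula: L_source = 10 * log10(10^(L_total/10) - 10^(L_bg/10))
Convert to linear:
  10^(97.6/10) = 5754399373.3716
  10^(93.7/10) = 2344228815.3199
Difference: 5754399373.3716 - 2344228815.3199 = 3410170558.0517
L_source = 10 * log10(3410170558.0517) = 95.33

95.33 dB


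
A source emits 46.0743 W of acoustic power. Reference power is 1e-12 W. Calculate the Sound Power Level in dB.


Given values:
  W = 46.0743 W
  W_ref = 1e-12 W
Formula: SWL = 10 * log10(W / W_ref)
Compute ratio: W / W_ref = 46074300000000
Compute log10: log10(46074300000000) = 13.663459
Multiply: SWL = 10 * 13.663459 = 136.63

136.63 dB


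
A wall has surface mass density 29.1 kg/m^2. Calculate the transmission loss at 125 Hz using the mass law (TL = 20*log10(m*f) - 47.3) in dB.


Given values:
  m = 29.1 kg/m^2, f = 125 Hz
Formula: TL = 20 * log10(m * f) - 47.3
Compute m * f = 29.1 * 125 = 3637.5
Compute log10(3637.5) = 3.560803
Compute 20 * 3.560803 = 71.2161
TL = 71.2161 - 47.3 = 23.92

23.92 dB


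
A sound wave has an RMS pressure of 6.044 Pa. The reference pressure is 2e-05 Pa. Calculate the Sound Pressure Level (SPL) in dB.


Given values:
  p = 6.044 Pa
  p_ref = 2e-05 Pa
Formula: SPL = 20 * log10(p / p_ref)
Compute ratio: p / p_ref = 6.044 / 2e-05 = 302200
Compute log10: log10(302200) = 5.480294
Multiply: SPL = 20 * 5.480294 = 109.61

109.61 dB


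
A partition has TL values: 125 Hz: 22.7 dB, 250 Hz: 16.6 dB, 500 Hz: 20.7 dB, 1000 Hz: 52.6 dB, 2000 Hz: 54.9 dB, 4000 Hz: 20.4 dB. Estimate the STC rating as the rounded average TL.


Given TL values at each frequency:
  125 Hz: 22.7 dB
  250 Hz: 16.6 dB
  500 Hz: 20.7 dB
  1000 Hz: 52.6 dB
  2000 Hz: 54.9 dB
  4000 Hz: 20.4 dB
Formula: STC ~ round(average of TL values)
Sum = 22.7 + 16.6 + 20.7 + 52.6 + 54.9 + 20.4 = 187.9
Average = 187.9 / 6 = 31.32
Rounded: 31

31


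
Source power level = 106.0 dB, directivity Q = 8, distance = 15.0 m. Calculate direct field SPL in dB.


Given values:
  Lw = 106.0 dB, Q = 8, r = 15.0 m
Formula: SPL = Lw + 10 * log10(Q / (4 * pi * r^2))
Compute 4 * pi * r^2 = 4 * pi * 15.0^2 = 2827.4334
Compute Q / denom = 8 / 2827.4334 = 0.00282942
Compute 10 * log10(0.00282942) = -25.483
SPL = 106.0 + (-25.483) = 80.52

80.52 dB


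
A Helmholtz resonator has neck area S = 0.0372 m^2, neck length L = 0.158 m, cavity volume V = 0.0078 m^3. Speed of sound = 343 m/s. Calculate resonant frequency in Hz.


Given values:
  S = 0.0372 m^2, L = 0.158 m, V = 0.0078 m^3, c = 343 m/s
Formula: f = (c / (2*pi)) * sqrt(S / (V * L))
Compute V * L = 0.0078 * 0.158 = 0.0012324
Compute S / (V * L) = 0.0372 / 0.0012324 = 30.185
Compute sqrt(30.185) = 5.494088
Compute c / (2*pi) = 343 / 6.283185 = 54.590148
f = 54.590148 * 5.494088 = 299.92

299.92 Hz


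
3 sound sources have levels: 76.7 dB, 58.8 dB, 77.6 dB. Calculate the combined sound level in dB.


Formula: L_total = 10 * log10( sum(10^(Li/10)) )
  Source 1: 10^(76.7/10) = 46773514.1287
  Source 2: 10^(58.8/10) = 758577.575
  Source 3: 10^(77.6/10) = 57543993.7337
Sum of linear values = 105076085.4374
L_total = 10 * log10(105076085.4374) = 80.22

80.22 dB


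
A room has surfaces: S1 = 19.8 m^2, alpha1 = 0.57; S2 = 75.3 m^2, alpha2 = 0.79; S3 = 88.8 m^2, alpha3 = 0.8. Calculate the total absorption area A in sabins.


Given surfaces:
  Surface 1: 19.8 * 0.57 = 11.286
  Surface 2: 75.3 * 0.79 = 59.487
  Surface 3: 88.8 * 0.8 = 71.04
Formula: A = sum(Si * alpha_i)
A = 11.286 + 59.487 + 71.04
A = 141.81

141.81 sabins


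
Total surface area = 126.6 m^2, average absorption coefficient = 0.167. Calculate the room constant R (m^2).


Given values:
  S = 126.6 m^2, alpha = 0.167
Formula: R = S * alpha / (1 - alpha)
Numerator: 126.6 * 0.167 = 21.1422
Denominator: 1 - 0.167 = 0.833
R = 21.1422 / 0.833 = 25.38

25.38 m^2


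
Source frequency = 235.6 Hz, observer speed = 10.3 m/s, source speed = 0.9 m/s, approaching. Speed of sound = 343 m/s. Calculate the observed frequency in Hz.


Given values:
  f_s = 235.6 Hz, v_o = 10.3 m/s, v_s = 0.9 m/s
  Direction: approaching
Formula: f_o = f_s * (c + v_o) / (c - v_s)
Numerator: c + v_o = 343 + 10.3 = 353.3
Denominator: c - v_s = 343 - 0.9 = 342.1
f_o = 235.6 * 353.3 / 342.1 = 243.31

243.31 Hz


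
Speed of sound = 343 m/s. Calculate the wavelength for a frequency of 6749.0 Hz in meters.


Given values:
  c = 343 m/s, f = 6749.0 Hz
Formula: lambda = c / f
lambda = 343 / 6749.0
lambda = 0.0508

0.0508 m


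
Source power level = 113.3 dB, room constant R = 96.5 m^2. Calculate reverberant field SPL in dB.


Given values:
  Lw = 113.3 dB, R = 96.5 m^2
Formula: SPL = Lw + 10 * log10(4 / R)
Compute 4 / R = 4 / 96.5 = 0.041451
Compute 10 * log10(0.041451) = -13.8246
SPL = 113.3 + (-13.8246) = 99.48

99.48 dB


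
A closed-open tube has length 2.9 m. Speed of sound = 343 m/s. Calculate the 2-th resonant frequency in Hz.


Given values:
  Tube type: closed-open, L = 2.9 m, c = 343 m/s, n = 2
Formula: f_n = (2n - 1) * c / (4 * L)
Compute 2n - 1 = 2*2 - 1 = 3
Compute 4 * L = 4 * 2.9 = 11.6
f = 3 * 343 / 11.6
f = 88.71

88.71 Hz


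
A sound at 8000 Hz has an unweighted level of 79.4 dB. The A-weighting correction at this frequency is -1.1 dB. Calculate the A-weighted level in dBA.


Given values:
  SPL = 79.4 dB
  A-weighting at 8000 Hz = -1.1 dB
Formula: L_A = SPL + A_weight
L_A = 79.4 + (-1.1)
L_A = 78.3

78.3 dBA


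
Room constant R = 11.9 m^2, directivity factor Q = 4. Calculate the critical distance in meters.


Given values:
  R = 11.9 m^2, Q = 4
Formula: d_c = 0.141 * sqrt(Q * R)
Compute Q * R = 4 * 11.9 = 47.6
Compute sqrt(47.6) = 6.8993
d_c = 0.141 * 6.8993 = 0.973

0.973 m


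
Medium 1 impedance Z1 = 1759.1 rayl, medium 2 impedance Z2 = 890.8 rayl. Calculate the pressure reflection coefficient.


Given values:
  Z1 = 1759.1 rayl, Z2 = 890.8 rayl
Formula: R = (Z2 - Z1) / (Z2 + Z1)
Numerator: Z2 - Z1 = 890.8 - 1759.1 = -868.3
Denominator: Z2 + Z1 = 890.8 + 1759.1 = 2649.9
R = -868.3 / 2649.9 = -0.3277

-0.3277


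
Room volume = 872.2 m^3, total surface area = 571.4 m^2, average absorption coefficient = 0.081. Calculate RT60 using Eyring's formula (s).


Given values:
  V = 872.2 m^3, S = 571.4 m^2, alpha = 0.081
Formula: RT60 = 0.161 * V / (-S * ln(1 - alpha))
Compute ln(1 - 0.081) = ln(0.919) = -0.084469
Denominator: -571.4 * -0.084469 = 48.2656
Numerator: 0.161 * 872.2 = 140.4242
RT60 = 140.4242 / 48.2656 = 2.909

2.909 s


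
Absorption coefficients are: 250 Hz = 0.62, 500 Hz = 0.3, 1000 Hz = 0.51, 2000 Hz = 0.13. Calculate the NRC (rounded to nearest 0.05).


Given values:
  a_250 = 0.62, a_500 = 0.3
  a_1000 = 0.51, a_2000 = 0.13
Formula: NRC = (a250 + a500 + a1000 + a2000) / 4
Sum = 0.62 + 0.3 + 0.51 + 0.13 = 1.56
NRC = 1.56 / 4 = 0.39
Rounded to nearest 0.05: 0.4

0.4


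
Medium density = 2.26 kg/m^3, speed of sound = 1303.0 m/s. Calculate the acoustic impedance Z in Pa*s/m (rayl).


Given values:
  rho = 2.26 kg/m^3
  c = 1303.0 m/s
Formula: Z = rho * c
Z = 2.26 * 1303.0
Z = 2944.78

2944.78 rayl


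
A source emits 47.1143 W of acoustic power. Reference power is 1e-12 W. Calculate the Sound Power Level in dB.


Given values:
  W = 47.1143 W
  W_ref = 1e-12 W
Formula: SWL = 10 * log10(W / W_ref)
Compute ratio: W / W_ref = 47114300000000
Compute log10: log10(47114300000000) = 13.673153
Multiply: SWL = 10 * 13.673153 = 136.73

136.73 dB


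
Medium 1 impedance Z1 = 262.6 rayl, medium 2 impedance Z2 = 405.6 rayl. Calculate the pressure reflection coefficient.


Given values:
  Z1 = 262.6 rayl, Z2 = 405.6 rayl
Formula: R = (Z2 - Z1) / (Z2 + Z1)
Numerator: Z2 - Z1 = 405.6 - 262.6 = 143.0
Denominator: Z2 + Z1 = 405.6 + 262.6 = 668.2
R = 143.0 / 668.2 = 0.214

0.214


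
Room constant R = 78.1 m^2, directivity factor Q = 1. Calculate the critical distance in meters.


Given values:
  R = 78.1 m^2, Q = 1
Formula: d_c = 0.141 * sqrt(Q * R)
Compute Q * R = 1 * 78.1 = 78.1
Compute sqrt(78.1) = 8.8374
d_c = 0.141 * 8.8374 = 1.246

1.246 m


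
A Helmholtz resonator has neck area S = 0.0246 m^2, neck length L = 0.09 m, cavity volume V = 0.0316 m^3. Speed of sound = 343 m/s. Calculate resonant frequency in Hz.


Given values:
  S = 0.0246 m^2, L = 0.09 m, V = 0.0316 m^3, c = 343 m/s
Formula: f = (c / (2*pi)) * sqrt(S / (V * L))
Compute V * L = 0.0316 * 0.09 = 0.002844
Compute S / (V * L) = 0.0246 / 0.002844 = 8.6498
Compute sqrt(8.6498) = 2.941054
Compute c / (2*pi) = 343 / 6.283185 = 54.590148
f = 54.590148 * 2.941054 = 160.55

160.55 Hz


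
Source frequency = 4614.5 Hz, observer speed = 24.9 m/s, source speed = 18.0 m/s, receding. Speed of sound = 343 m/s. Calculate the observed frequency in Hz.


Given values:
  f_s = 4614.5 Hz, v_o = 24.9 m/s, v_s = 18.0 m/s
  Direction: receding
Formula: f_o = f_s * (c - v_o) / (c + v_s)
Numerator: c - v_o = 343 - 24.9 = 318.1
Denominator: c + v_s = 343 + 18.0 = 361.0
f_o = 4614.5 * 318.1 / 361.0 = 4066.13

4066.13 Hz


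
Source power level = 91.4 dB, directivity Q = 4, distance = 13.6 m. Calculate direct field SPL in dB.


Given values:
  Lw = 91.4 dB, Q = 4, r = 13.6 m
Formula: SPL = Lw + 10 * log10(Q / (4 * pi * r^2))
Compute 4 * pi * r^2 = 4 * pi * 13.6^2 = 2324.2759
Compute Q / denom = 4 / 2324.2759 = 0.00172097
Compute 10 * log10(0.00172097) = -27.6423
SPL = 91.4 + (-27.6423) = 63.76

63.76 dB


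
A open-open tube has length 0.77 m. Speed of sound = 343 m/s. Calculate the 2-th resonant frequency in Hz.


Given values:
  Tube type: open-open, L = 0.77 m, c = 343 m/s, n = 2
Formula: f_n = n * c / (2 * L)
Compute 2 * L = 2 * 0.77 = 1.54
f = 2 * 343 / 1.54
f = 445.45

445.45 Hz


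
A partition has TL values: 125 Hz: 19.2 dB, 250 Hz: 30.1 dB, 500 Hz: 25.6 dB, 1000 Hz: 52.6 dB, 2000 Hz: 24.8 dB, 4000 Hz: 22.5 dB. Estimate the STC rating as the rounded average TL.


Given TL values at each frequency:
  125 Hz: 19.2 dB
  250 Hz: 30.1 dB
  500 Hz: 25.6 dB
  1000 Hz: 52.6 dB
  2000 Hz: 24.8 dB
  4000 Hz: 22.5 dB
Formula: STC ~ round(average of TL values)
Sum = 19.2 + 30.1 + 25.6 + 52.6 + 24.8 + 22.5 = 174.8
Average = 174.8 / 6 = 29.13
Rounded: 29

29


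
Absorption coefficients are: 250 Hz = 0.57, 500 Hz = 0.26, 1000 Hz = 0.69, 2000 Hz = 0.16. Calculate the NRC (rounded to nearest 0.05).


Given values:
  a_250 = 0.57, a_500 = 0.26
  a_1000 = 0.69, a_2000 = 0.16
Formula: NRC = (a250 + a500 + a1000 + a2000) / 4
Sum = 0.57 + 0.26 + 0.69 + 0.16 = 1.68
NRC = 1.68 / 4 = 0.42
Rounded to nearest 0.05: 0.4

0.4


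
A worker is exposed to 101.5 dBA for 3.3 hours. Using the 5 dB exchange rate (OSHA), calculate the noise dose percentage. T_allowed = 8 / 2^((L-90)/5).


Given values:
  L = 101.5 dBA, T = 3.3 hours
Formula: T_allowed = 8 / 2^((L - 90) / 5)
Compute exponent: (101.5 - 90) / 5 = 2.3
Compute 2^(2.3) = 4.924578
T_allowed = 8 / 4.924578 = 1.624505 hours
Dose = (T / T_allowed) * 100
Dose = (3.3 / 1.624505) * 100 = 203.14

203.14 %


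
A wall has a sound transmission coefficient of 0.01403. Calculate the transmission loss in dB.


Given values:
  tau = 0.01403
Formula: TL = 10 * log10(1 / tau)
Compute 1 / tau = 1 / 0.01403 = 71.2758
Compute log10(71.2758) = 1.852942
TL = 10 * 1.852942 = 18.53

18.53 dB


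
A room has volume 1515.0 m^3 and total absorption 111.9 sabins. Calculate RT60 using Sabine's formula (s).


Given values:
  V = 1515.0 m^3
  A = 111.9 sabins
Formula: RT60 = 0.161 * V / A
Numerator: 0.161 * 1515.0 = 243.915
RT60 = 243.915 / 111.9 = 2.18

2.18 s


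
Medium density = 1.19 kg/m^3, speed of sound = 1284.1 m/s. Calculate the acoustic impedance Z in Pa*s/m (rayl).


Given values:
  rho = 1.19 kg/m^3
  c = 1284.1 m/s
Formula: Z = rho * c
Z = 1.19 * 1284.1
Z = 1528.08

1528.08 rayl


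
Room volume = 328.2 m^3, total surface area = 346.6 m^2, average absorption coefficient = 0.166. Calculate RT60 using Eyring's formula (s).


Given values:
  V = 328.2 m^3, S = 346.6 m^2, alpha = 0.166
Formula: RT60 = 0.161 * V / (-S * ln(1 - alpha))
Compute ln(1 - 0.166) = ln(0.834) = -0.181522
Denominator: -346.6 * -0.181522 = 62.9155
Numerator: 0.161 * 328.2 = 52.8402
RT60 = 52.8402 / 62.9155 = 0.84

0.84 s


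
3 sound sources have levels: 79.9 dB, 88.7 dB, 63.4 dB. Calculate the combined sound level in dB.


Formula: L_total = 10 * log10( sum(10^(Li/10)) )
  Source 1: 10^(79.9/10) = 97723722.0956
  Source 2: 10^(88.7/10) = 741310241.3009
  Source 3: 10^(63.4/10) = 2187761.6239
Sum of linear values = 841221725.0204
L_total = 10 * log10(841221725.0204) = 89.25

89.25 dB


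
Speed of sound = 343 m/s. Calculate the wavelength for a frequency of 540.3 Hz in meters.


Given values:
  c = 343 m/s, f = 540.3 Hz
Formula: lambda = c / f
lambda = 343 / 540.3
lambda = 0.6348

0.6348 m


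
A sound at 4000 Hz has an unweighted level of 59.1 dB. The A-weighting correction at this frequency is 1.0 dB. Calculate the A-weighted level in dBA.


Given values:
  SPL = 59.1 dB
  A-weighting at 4000 Hz = 1.0 dB
Formula: L_A = SPL + A_weight
L_A = 59.1 + (1.0)
L_A = 60.1

60.1 dBA


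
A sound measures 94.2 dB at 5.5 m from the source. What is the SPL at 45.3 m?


Given values:
  SPL1 = 94.2 dB, r1 = 5.5 m, r2 = 45.3 m
Formula: SPL2 = SPL1 - 20 * log10(r2 / r1)
Compute ratio: r2 / r1 = 45.3 / 5.5 = 8.2364
Compute log10: log10(8.2364) = 0.915737
Compute drop: 20 * 0.915737 = 18.3147
SPL2 = 94.2 - 18.3147 = 75.89

75.89 dB


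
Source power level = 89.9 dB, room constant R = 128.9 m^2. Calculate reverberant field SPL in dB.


Given values:
  Lw = 89.9 dB, R = 128.9 m^2
Formula: SPL = Lw + 10 * log10(4 / R)
Compute 4 / R = 4 / 128.9 = 0.031032
Compute 10 * log10(0.031032) = -15.0819
SPL = 89.9 + (-15.0819) = 74.82

74.82 dB


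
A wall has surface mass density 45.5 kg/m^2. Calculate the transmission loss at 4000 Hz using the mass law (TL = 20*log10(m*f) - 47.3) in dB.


Given values:
  m = 45.5 kg/m^2, f = 4000 Hz
Formula: TL = 20 * log10(m * f) - 47.3
Compute m * f = 45.5 * 4000 = 182000.0
Compute log10(182000.0) = 5.260071
Compute 20 * 5.260071 = 105.2014
TL = 105.2014 - 47.3 = 57.9

57.9 dB


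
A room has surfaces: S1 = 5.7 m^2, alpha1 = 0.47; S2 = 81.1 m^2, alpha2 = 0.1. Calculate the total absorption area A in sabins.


Given surfaces:
  Surface 1: 5.7 * 0.47 = 2.679
  Surface 2: 81.1 * 0.1 = 8.11
Formula: A = sum(Si * alpha_i)
A = 2.679 + 8.11
A = 10.79

10.79 sabins


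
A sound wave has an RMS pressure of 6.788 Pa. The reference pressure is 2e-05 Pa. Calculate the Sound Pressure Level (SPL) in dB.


Given values:
  p = 6.788 Pa
  p_ref = 2e-05 Pa
Formula: SPL = 20 * log10(p / p_ref)
Compute ratio: p / p_ref = 6.788 / 2e-05 = 339400
Compute log10: log10(339400) = 5.530712
Multiply: SPL = 20 * 5.530712 = 110.61

110.61 dB


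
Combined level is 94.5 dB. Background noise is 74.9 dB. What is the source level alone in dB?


Given values:
  L_total = 94.5 dB, L_bg = 74.9 dB
Formula: L_source = 10 * log10(10^(L_total/10) - 10^(L_bg/10))
Convert to linear:
  10^(94.5/10) = 2818382931.2644
  10^(74.9/10) = 30902954.3251
Difference: 2818382931.2644 - 30902954.3251 = 2787479976.9393
L_source = 10 * log10(2787479976.9393) = 94.45

94.45 dB


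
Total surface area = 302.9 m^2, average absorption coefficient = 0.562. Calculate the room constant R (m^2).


Given values:
  S = 302.9 m^2, alpha = 0.562
Formula: R = S * alpha / (1 - alpha)
Numerator: 302.9 * 0.562 = 170.2298
Denominator: 1 - 0.562 = 0.438
R = 170.2298 / 0.438 = 388.65

388.65 m^2


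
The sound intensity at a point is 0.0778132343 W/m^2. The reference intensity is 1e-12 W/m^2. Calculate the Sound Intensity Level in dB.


Given values:
  I = 0.0778132343 W/m^2
  I_ref = 1e-12 W/m^2
Formula: SIL = 10 * log10(I / I_ref)
Compute ratio: I / I_ref = 77813234300
Compute log10: log10(77813234300) = 10.891053
Multiply: SIL = 10 * 10.891053 = 108.91

108.91 dB


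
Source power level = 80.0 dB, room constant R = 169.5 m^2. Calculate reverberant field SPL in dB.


Given values:
  Lw = 80.0 dB, R = 169.5 m^2
Formula: SPL = Lw + 10 * log10(4 / R)
Compute 4 / R = 4 / 169.5 = 0.023599
Compute 10 * log10(0.023599) = -16.2711
SPL = 80.0 + (-16.2711) = 63.73

63.73 dB


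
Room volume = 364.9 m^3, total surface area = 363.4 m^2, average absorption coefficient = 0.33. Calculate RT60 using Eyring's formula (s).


Given values:
  V = 364.9 m^3, S = 363.4 m^2, alpha = 0.33
Formula: RT60 = 0.161 * V / (-S * ln(1 - alpha))
Compute ln(1 - 0.33) = ln(0.67) = -0.400478
Denominator: -363.4 * -0.400478 = 145.5337
Numerator: 0.161 * 364.9 = 58.7489
RT60 = 58.7489 / 145.5337 = 0.404

0.404 s


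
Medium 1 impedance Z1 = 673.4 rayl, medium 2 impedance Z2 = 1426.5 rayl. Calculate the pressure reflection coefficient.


Given values:
  Z1 = 673.4 rayl, Z2 = 1426.5 rayl
Formula: R = (Z2 - Z1) / (Z2 + Z1)
Numerator: Z2 - Z1 = 1426.5 - 673.4 = 753.1
Denominator: Z2 + Z1 = 1426.5 + 673.4 = 2099.9
R = 753.1 / 2099.9 = 0.3586

0.3586


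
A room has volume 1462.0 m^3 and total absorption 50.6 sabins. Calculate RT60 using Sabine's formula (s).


Given values:
  V = 1462.0 m^3
  A = 50.6 sabins
Formula: RT60 = 0.161 * V / A
Numerator: 0.161 * 1462.0 = 235.382
RT60 = 235.382 / 50.6 = 4.652

4.652 s


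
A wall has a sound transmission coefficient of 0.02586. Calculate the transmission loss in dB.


Given values:
  tau = 0.02586
Formula: TL = 10 * log10(1 / tau)
Compute 1 / tau = 1 / 0.02586 = 38.6698
Compute log10(38.6698) = 1.587372
TL = 10 * 1.587372 = 15.87

15.87 dB


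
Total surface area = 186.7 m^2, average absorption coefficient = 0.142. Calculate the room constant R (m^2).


Given values:
  S = 186.7 m^2, alpha = 0.142
Formula: R = S * alpha / (1 - alpha)
Numerator: 186.7 * 0.142 = 26.5114
Denominator: 1 - 0.142 = 0.858
R = 26.5114 / 0.858 = 30.9

30.9 m^2


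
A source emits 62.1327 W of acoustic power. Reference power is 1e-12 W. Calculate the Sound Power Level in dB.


Given values:
  W = 62.1327 W
  W_ref = 1e-12 W
Formula: SWL = 10 * log10(W / W_ref)
Compute ratio: W / W_ref = 62132700000000
Compute log10: log10(62132700000000) = 13.79332
Multiply: SWL = 10 * 13.79332 = 137.93

137.93 dB


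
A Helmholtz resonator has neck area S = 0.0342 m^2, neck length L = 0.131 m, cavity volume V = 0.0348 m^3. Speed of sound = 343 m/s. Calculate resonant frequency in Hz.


Given values:
  S = 0.0342 m^2, L = 0.131 m, V = 0.0348 m^3, c = 343 m/s
Formula: f = (c / (2*pi)) * sqrt(S / (V * L))
Compute V * L = 0.0348 * 0.131 = 0.0045588
Compute S / (V * L) = 0.0342 / 0.0045588 = 7.502
Compute sqrt(7.502) = 2.738978
Compute c / (2*pi) = 343 / 6.283185 = 54.590148
f = 54.590148 * 2.738978 = 149.52

149.52 Hz


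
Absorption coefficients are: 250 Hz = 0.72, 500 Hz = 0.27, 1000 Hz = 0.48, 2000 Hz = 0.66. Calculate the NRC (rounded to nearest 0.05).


Given values:
  a_250 = 0.72, a_500 = 0.27
  a_1000 = 0.48, a_2000 = 0.66
Formula: NRC = (a250 + a500 + a1000 + a2000) / 4
Sum = 0.72 + 0.27 + 0.48 + 0.66 = 2.13
NRC = 2.13 / 4 = 0.5325
Rounded to nearest 0.05: 0.55

0.55


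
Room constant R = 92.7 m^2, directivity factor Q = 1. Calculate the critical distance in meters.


Given values:
  R = 92.7 m^2, Q = 1
Formula: d_c = 0.141 * sqrt(Q * R)
Compute Q * R = 1 * 92.7 = 92.7
Compute sqrt(92.7) = 9.6281
d_c = 0.141 * 9.6281 = 1.358

1.358 m


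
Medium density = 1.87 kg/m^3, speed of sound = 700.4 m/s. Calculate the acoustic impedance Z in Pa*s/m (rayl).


Given values:
  rho = 1.87 kg/m^3
  c = 700.4 m/s
Formula: Z = rho * c
Z = 1.87 * 700.4
Z = 1309.75

1309.75 rayl


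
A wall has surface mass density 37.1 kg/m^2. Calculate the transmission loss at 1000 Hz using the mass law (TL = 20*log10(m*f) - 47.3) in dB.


Given values:
  m = 37.1 kg/m^2, f = 1000 Hz
Formula: TL = 20 * log10(m * f) - 47.3
Compute m * f = 37.1 * 1000 = 37100.0
Compute log10(37100.0) = 4.569374
Compute 20 * 4.569374 = 91.3875
TL = 91.3875 - 47.3 = 44.09

44.09 dB


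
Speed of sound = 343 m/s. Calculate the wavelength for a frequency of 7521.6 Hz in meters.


Given values:
  c = 343 m/s, f = 7521.6 Hz
Formula: lambda = c / f
lambda = 343 / 7521.6
lambda = 0.0456

0.0456 m


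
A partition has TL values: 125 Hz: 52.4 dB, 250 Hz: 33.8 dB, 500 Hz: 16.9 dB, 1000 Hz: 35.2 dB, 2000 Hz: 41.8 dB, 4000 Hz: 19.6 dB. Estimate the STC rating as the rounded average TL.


Given TL values at each frequency:
  125 Hz: 52.4 dB
  250 Hz: 33.8 dB
  500 Hz: 16.9 dB
  1000 Hz: 35.2 dB
  2000 Hz: 41.8 dB
  4000 Hz: 19.6 dB
Formula: STC ~ round(average of TL values)
Sum = 52.4 + 33.8 + 16.9 + 35.2 + 41.8 + 19.6 = 199.7
Average = 199.7 / 6 = 33.28
Rounded: 33

33


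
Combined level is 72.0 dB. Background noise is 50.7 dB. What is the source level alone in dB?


Given values:
  L_total = 72.0 dB, L_bg = 50.7 dB
Formula: L_source = 10 * log10(10^(L_total/10) - 10^(L_bg/10))
Convert to linear:
  10^(72.0/10) = 15848931.9246
  10^(50.7/10) = 117489.7555
Difference: 15848931.9246 - 117489.7555 = 15731442.1691
L_source = 10 * log10(15731442.1691) = 71.97

71.97 dB
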